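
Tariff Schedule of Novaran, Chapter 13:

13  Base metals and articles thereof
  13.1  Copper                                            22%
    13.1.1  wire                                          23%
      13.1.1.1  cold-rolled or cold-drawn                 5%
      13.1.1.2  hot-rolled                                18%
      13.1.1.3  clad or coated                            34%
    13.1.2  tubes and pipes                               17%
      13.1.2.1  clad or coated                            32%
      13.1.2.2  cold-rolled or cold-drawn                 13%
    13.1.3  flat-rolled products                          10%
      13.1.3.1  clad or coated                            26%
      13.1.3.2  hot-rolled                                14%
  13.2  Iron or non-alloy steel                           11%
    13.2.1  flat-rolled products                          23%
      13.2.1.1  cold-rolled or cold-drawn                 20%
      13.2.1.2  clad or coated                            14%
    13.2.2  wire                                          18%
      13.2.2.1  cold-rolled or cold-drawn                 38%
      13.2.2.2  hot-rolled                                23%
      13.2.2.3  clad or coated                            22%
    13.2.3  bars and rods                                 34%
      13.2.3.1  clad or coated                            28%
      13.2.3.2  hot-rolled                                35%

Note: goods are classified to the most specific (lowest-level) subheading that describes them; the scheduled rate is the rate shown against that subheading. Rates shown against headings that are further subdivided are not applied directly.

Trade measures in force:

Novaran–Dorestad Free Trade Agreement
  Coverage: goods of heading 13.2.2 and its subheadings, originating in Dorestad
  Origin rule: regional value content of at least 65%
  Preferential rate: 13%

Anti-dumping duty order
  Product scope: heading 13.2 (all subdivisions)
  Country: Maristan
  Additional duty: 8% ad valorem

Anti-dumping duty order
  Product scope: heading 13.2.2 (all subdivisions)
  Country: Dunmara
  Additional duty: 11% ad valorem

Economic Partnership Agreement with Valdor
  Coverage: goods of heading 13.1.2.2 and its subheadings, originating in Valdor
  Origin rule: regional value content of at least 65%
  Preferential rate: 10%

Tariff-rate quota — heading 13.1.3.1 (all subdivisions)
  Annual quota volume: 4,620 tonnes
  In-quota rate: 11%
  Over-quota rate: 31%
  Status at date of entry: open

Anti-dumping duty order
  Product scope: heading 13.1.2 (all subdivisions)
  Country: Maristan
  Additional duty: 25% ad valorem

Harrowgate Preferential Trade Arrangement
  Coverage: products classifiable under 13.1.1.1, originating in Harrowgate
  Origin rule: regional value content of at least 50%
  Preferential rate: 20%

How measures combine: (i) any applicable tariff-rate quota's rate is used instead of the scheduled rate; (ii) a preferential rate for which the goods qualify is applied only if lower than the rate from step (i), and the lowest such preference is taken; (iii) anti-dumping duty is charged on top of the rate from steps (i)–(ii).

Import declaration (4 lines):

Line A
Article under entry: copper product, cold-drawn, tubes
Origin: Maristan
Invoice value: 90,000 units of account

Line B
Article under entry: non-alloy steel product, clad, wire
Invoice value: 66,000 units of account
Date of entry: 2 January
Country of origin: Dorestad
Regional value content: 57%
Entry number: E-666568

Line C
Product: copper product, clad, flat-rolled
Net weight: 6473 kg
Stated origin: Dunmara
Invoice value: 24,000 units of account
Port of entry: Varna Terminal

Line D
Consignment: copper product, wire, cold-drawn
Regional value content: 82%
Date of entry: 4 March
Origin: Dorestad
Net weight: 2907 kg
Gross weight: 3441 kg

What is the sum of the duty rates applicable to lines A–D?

Line A: copper → 13.1; tubes → 13.1.2; cold-drawn → 13.1.2.2. Scheduled 13%. anti-dumping (Maristan, 13.1.2): +25%; total 13% + 25% = 38%. → 38%.
Line B: non-alloy steel → 13.2; wire → 13.2.2; clad → 13.2.2.3. Scheduled 22%. Dorestad agreement on 13.2.2: RVC < 65%. → 22%.
Line C: copper → 13.1; flat-rolled → 13.1.3; clad → 13.1.3.1. Scheduled 26%. quota on 13.1.3.1 open → in-quota 11%. → 11%.
Line D: copper → 13.1; wire → 13.1.1; cold-drawn → 13.1.1.1. Scheduled 5%. Dorestad agreement on 13.2.2: 13.1.1.1 not covered. → 5%.
Sum: 38% + 22% + 11% + 5% = 76%.

76%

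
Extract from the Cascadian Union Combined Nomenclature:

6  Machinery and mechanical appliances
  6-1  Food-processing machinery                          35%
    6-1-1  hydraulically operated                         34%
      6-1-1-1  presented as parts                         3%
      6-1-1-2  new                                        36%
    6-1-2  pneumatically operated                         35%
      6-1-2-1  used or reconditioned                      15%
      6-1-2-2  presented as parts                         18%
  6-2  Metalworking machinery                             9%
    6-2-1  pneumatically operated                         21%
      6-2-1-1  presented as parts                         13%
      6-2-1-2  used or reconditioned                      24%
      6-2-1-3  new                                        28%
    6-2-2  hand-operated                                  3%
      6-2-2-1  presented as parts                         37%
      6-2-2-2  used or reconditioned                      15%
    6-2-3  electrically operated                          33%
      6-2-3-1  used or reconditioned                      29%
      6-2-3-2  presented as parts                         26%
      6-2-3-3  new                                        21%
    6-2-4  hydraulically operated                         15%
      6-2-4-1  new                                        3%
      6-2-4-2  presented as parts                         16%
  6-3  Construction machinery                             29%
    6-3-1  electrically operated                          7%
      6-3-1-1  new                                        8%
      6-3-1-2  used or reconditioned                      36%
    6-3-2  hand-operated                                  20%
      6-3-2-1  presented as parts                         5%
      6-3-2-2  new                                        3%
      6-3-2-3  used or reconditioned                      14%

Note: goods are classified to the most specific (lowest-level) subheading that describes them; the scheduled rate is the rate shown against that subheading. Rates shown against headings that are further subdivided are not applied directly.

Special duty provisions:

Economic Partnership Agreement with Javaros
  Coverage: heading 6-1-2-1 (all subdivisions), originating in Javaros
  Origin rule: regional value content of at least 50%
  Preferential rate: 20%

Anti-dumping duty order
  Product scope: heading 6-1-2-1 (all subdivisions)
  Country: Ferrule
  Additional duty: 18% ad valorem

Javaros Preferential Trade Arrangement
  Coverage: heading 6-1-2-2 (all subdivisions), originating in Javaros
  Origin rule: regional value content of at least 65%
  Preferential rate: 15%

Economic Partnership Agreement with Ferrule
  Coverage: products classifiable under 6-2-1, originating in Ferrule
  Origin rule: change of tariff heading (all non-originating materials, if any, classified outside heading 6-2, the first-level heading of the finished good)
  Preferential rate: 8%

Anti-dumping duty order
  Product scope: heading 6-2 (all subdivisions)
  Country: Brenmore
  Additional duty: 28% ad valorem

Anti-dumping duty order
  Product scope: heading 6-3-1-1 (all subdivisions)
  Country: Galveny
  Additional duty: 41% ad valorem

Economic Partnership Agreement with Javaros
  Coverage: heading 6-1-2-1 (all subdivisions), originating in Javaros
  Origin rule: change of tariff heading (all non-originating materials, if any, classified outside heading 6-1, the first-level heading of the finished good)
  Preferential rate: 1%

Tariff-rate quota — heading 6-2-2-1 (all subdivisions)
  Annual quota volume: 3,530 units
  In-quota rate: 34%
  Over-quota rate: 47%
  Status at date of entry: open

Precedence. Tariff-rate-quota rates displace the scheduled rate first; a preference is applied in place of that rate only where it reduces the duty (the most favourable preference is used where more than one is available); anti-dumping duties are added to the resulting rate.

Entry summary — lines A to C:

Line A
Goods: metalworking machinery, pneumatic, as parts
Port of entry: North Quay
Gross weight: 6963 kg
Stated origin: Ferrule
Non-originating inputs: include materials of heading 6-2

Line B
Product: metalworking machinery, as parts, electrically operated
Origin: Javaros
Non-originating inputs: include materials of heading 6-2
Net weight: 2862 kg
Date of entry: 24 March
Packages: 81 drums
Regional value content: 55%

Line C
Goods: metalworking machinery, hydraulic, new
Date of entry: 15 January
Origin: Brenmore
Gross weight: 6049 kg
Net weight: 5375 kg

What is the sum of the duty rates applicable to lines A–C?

Line A: metalworking → 6-2; pneumatic → 6-2-1; as parts → 6-2-1-1. Scheduled 13%. Ferrule agreement on 6-2-1: CTH not met. → 13%.
Line B: metalworking → 6-2; electrically operated → 6-2-3; as parts → 6-2-3-2. Scheduled 26%. Javaros agreement on 6-1-2-1: 6-2-3-2 not covered; Javaros agreement on 6-1-2-2: 6-2-3-2 not covered; Javaros agreement on 6-1-2-1: 6-2-3-2 not covered. → 26%.
Line C: metalworking → 6-2; hydraulic → 6-2-4; new → 6-2-4-1. Scheduled 3%. anti-dumping (Brenmore, 6-2): +28%; total 3% + 28% = 31%. → 31%.
Sum: 13% + 26% + 31% = 70%.

70%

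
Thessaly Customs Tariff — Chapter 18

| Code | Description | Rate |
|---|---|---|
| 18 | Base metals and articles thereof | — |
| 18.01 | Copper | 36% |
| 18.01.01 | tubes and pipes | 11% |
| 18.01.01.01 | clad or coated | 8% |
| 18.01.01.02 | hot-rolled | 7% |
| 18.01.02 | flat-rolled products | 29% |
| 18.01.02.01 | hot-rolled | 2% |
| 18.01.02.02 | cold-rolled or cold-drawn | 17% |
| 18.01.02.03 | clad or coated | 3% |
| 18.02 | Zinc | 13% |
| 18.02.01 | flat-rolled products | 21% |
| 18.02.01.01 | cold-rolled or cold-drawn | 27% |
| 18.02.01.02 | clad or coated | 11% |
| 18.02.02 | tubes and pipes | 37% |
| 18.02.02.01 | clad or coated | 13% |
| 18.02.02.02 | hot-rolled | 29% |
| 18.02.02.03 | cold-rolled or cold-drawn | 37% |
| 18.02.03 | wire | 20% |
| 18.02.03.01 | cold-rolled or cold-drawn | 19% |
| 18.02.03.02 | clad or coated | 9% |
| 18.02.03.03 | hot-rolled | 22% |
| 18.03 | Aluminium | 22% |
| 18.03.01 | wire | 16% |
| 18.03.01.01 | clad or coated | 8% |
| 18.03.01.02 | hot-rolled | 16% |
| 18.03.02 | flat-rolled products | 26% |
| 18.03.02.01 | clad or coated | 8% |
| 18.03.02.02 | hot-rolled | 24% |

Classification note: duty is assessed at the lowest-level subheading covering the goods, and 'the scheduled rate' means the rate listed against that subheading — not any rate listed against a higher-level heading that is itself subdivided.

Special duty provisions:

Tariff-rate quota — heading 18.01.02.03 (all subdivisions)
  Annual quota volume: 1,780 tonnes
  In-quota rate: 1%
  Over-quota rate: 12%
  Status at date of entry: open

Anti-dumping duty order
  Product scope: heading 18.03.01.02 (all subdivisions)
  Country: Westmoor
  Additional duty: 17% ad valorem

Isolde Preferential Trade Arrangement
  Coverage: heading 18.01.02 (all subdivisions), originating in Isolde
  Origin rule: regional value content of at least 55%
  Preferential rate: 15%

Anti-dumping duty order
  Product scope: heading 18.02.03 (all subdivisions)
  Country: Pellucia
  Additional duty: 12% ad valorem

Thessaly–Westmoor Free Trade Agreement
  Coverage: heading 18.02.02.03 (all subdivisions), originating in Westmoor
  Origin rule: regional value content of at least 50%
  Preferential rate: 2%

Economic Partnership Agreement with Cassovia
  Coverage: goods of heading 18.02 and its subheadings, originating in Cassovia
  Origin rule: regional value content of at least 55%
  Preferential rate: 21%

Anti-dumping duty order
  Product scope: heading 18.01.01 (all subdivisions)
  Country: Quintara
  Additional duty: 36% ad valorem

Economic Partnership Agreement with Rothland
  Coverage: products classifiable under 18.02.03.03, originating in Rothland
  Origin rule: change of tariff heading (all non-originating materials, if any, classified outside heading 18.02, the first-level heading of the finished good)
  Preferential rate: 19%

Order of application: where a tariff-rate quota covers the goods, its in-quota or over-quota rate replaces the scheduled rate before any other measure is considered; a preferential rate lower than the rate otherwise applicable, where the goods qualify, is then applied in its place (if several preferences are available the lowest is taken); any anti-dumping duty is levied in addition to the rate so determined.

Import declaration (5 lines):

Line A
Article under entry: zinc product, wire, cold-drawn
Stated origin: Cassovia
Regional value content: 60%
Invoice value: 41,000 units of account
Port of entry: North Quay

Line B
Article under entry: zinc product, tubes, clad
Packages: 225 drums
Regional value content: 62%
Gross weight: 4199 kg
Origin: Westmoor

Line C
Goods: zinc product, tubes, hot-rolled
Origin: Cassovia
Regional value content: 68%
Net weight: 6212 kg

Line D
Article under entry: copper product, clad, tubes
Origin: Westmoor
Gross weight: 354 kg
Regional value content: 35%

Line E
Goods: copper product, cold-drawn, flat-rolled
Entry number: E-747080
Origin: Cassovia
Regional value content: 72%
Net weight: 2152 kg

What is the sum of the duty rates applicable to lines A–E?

78%

Line A: zinc → 18.02; wire → 18.02.03; cold-drawn → 18.02.03.01. Scheduled 19%. Cassovia agreement on 18.02: RVC ≥ 55% → 21% available; preference 21% not lower than 19% → no reduction. → 19%.
Line B: zinc → 18.02; tubes → 18.02.02; clad → 18.02.02.01. Scheduled 13%. Westmoor agreement on 18.02.02.03: 18.02.02.01 not covered. → 13%.
Line C: zinc → 18.02; tubes → 18.02.02; hot-rolled → 18.02.02.02. Scheduled 29%. Cassovia agreement on 18.02: RVC ≥ 55% → 21% available; preferential 21%. → 21%.
Line D: copper → 18.01; tubes → 18.01.01; clad → 18.01.01.01. Scheduled 8%. Westmoor agreement on 18.02.02.03: 18.01.01.01 not covered. → 8%.
Line E: copper → 18.01; flat-rolled → 18.01.02; cold-drawn → 18.01.02.02. Scheduled 17%. Cassovia agreement on 18.02: 18.01.02.02 not covered. → 17%.
Sum: 19% + 13% + 21% + 8% + 17% = 78%.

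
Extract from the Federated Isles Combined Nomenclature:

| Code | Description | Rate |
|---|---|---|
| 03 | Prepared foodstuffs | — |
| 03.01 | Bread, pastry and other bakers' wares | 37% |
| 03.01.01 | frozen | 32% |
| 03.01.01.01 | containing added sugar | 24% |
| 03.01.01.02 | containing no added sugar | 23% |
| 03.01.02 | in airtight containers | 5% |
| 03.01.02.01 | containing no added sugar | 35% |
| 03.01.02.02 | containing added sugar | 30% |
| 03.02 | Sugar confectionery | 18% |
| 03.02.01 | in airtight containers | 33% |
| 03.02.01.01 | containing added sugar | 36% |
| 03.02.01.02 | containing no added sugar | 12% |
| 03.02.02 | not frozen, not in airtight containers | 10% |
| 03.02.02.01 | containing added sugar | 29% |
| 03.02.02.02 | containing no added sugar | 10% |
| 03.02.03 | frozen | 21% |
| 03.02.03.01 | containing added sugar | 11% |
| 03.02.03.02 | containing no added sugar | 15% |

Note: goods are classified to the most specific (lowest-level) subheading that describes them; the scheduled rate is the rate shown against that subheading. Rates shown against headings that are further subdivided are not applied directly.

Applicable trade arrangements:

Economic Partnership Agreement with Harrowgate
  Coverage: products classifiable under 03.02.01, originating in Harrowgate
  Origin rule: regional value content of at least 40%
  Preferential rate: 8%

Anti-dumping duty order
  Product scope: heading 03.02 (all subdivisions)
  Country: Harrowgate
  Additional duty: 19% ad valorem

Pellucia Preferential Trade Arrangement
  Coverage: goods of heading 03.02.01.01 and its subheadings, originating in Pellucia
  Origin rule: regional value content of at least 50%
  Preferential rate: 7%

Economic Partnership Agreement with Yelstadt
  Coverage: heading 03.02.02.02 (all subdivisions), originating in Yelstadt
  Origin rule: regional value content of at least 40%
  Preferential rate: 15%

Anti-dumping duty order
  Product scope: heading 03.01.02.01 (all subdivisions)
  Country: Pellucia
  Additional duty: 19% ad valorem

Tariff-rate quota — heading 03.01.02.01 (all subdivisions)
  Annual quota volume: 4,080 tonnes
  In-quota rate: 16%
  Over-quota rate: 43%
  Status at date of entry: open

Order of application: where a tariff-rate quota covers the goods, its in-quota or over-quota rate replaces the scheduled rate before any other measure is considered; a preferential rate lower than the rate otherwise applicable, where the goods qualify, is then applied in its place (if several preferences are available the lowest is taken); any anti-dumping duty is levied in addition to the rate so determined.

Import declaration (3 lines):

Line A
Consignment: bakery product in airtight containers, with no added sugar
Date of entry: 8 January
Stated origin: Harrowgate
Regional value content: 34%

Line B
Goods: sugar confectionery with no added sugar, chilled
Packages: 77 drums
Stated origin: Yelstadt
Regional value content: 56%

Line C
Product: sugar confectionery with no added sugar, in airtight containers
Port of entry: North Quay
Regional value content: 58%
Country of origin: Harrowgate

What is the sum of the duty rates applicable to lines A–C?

Line A: bakery product → 03.01; in airtight containers → 03.01.02; with no added sugar → 03.01.02.01. Scheduled 35%. quota on 03.01.02.01 open → in-quota 16%; Harrowgate agreement on 03.02.01: 03.01.02.01 not covered. → 16%.
Line B: sugar confectionery → 03.02; chilled → 03.02.02; with no added sugar → 03.02.02.02. Scheduled 10%. Yelstadt agreement on 03.02.02.02: RVC ≥ 40% → 15% available; preference 15% not lower than 10% → no reduction. → 10%.
Line C: sugar confectionery → 03.02; in airtight containers → 03.02.01; with no added sugar → 03.02.01.02. Scheduled 12%. Harrowgate agreement on 03.02.01: RVC ≥ 40% → 8% available; preferential 8%; anti-dumping (Harrowgate, 03.02): +19%; total 8% + 19% = 27%. → 27%.
Sum: 16% + 10% + 27% = 53%.

53%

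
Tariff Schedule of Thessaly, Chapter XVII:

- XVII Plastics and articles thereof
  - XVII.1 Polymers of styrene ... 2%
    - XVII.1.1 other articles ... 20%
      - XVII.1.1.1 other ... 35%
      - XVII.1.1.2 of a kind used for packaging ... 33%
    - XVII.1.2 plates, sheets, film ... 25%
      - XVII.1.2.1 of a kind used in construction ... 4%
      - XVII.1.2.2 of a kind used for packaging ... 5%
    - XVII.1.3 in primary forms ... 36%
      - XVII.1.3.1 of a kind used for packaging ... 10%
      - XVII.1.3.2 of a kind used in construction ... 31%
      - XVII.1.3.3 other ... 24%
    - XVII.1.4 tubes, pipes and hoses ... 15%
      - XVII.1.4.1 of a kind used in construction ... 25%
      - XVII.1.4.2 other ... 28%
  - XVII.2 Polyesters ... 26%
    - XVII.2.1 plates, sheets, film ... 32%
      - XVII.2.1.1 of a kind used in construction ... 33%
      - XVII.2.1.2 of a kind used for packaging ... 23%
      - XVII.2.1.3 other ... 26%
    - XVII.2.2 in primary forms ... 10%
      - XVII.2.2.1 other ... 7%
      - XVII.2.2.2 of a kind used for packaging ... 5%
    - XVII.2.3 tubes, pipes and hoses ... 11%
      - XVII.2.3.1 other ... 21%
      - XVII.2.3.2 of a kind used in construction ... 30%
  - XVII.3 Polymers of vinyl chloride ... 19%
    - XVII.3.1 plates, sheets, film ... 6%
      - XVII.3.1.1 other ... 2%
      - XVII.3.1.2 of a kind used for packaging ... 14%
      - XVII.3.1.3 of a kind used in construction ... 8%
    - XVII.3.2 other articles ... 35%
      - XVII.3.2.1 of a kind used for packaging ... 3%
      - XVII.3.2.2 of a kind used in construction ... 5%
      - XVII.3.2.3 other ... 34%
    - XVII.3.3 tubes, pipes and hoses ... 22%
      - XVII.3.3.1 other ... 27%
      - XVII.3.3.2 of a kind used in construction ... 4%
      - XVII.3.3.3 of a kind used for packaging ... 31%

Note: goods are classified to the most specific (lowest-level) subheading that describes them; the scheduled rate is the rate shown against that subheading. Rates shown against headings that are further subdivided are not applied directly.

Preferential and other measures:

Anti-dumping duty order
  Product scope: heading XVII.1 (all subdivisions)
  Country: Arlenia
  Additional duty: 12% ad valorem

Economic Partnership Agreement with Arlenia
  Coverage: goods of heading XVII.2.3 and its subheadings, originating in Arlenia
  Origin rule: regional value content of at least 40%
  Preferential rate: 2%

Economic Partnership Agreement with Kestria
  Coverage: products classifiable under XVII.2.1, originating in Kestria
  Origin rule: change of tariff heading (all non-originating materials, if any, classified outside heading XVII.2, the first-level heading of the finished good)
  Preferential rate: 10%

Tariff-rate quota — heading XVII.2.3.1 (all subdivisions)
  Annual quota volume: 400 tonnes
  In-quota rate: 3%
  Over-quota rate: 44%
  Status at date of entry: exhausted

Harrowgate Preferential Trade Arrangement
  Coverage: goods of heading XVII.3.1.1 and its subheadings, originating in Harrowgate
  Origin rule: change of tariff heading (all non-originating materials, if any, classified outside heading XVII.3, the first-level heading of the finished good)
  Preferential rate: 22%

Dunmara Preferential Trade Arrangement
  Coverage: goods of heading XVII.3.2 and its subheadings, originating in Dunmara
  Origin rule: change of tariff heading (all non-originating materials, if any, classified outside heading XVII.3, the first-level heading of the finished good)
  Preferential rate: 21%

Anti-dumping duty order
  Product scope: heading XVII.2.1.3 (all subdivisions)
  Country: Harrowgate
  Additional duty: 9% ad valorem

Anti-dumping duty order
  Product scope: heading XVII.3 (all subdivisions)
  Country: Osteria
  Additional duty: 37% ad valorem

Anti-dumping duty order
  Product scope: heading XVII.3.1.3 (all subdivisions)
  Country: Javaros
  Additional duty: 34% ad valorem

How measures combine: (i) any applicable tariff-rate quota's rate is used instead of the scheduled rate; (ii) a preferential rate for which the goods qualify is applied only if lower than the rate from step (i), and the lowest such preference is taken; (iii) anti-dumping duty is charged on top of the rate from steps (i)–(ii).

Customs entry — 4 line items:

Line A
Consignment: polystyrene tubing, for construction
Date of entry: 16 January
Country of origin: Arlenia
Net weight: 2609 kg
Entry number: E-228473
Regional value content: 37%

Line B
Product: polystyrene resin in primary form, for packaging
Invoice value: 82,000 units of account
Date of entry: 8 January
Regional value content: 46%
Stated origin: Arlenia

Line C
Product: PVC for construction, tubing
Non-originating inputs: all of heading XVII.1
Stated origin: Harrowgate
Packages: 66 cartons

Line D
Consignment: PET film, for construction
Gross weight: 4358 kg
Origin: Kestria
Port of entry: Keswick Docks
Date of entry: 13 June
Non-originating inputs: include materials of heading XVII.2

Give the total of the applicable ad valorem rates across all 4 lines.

Line A: polystyrene → XVII.1; tubing → XVII.1.4; for construction → XVII.1.4.1. Scheduled 25%. Arlenia agreement on XVII.2.3: XVII.1.4.1 not covered; anti-dumping (Arlenia, XVII.1): +12%; total 25% + 12% = 37%. → 37%.
Line B: polystyrene → XVII.1; resin in primary form → XVII.1.3; for packaging → XVII.1.3.1. Scheduled 10%. Arlenia agreement on XVII.2.3: XVII.1.3.1 not covered; anti-dumping (Arlenia, XVII.1): +12%; total 10% + 12% = 22%. → 22%.
Line C: PVC → XVII.3; tubing → XVII.3.3; for construction → XVII.3.3.2. Scheduled 4%. Harrowgate agreement on XVII.3.1.1: XVII.3.3.2 not covered. → 4%.
Line D: PET → XVII.2; film → XVII.2.1; for construction → XVII.2.1.1. Scheduled 33%. Kestria agreement on XVII.2.1: CTH not met. → 33%.
Sum: 37% + 22% + 4% + 33% = 96%.

96%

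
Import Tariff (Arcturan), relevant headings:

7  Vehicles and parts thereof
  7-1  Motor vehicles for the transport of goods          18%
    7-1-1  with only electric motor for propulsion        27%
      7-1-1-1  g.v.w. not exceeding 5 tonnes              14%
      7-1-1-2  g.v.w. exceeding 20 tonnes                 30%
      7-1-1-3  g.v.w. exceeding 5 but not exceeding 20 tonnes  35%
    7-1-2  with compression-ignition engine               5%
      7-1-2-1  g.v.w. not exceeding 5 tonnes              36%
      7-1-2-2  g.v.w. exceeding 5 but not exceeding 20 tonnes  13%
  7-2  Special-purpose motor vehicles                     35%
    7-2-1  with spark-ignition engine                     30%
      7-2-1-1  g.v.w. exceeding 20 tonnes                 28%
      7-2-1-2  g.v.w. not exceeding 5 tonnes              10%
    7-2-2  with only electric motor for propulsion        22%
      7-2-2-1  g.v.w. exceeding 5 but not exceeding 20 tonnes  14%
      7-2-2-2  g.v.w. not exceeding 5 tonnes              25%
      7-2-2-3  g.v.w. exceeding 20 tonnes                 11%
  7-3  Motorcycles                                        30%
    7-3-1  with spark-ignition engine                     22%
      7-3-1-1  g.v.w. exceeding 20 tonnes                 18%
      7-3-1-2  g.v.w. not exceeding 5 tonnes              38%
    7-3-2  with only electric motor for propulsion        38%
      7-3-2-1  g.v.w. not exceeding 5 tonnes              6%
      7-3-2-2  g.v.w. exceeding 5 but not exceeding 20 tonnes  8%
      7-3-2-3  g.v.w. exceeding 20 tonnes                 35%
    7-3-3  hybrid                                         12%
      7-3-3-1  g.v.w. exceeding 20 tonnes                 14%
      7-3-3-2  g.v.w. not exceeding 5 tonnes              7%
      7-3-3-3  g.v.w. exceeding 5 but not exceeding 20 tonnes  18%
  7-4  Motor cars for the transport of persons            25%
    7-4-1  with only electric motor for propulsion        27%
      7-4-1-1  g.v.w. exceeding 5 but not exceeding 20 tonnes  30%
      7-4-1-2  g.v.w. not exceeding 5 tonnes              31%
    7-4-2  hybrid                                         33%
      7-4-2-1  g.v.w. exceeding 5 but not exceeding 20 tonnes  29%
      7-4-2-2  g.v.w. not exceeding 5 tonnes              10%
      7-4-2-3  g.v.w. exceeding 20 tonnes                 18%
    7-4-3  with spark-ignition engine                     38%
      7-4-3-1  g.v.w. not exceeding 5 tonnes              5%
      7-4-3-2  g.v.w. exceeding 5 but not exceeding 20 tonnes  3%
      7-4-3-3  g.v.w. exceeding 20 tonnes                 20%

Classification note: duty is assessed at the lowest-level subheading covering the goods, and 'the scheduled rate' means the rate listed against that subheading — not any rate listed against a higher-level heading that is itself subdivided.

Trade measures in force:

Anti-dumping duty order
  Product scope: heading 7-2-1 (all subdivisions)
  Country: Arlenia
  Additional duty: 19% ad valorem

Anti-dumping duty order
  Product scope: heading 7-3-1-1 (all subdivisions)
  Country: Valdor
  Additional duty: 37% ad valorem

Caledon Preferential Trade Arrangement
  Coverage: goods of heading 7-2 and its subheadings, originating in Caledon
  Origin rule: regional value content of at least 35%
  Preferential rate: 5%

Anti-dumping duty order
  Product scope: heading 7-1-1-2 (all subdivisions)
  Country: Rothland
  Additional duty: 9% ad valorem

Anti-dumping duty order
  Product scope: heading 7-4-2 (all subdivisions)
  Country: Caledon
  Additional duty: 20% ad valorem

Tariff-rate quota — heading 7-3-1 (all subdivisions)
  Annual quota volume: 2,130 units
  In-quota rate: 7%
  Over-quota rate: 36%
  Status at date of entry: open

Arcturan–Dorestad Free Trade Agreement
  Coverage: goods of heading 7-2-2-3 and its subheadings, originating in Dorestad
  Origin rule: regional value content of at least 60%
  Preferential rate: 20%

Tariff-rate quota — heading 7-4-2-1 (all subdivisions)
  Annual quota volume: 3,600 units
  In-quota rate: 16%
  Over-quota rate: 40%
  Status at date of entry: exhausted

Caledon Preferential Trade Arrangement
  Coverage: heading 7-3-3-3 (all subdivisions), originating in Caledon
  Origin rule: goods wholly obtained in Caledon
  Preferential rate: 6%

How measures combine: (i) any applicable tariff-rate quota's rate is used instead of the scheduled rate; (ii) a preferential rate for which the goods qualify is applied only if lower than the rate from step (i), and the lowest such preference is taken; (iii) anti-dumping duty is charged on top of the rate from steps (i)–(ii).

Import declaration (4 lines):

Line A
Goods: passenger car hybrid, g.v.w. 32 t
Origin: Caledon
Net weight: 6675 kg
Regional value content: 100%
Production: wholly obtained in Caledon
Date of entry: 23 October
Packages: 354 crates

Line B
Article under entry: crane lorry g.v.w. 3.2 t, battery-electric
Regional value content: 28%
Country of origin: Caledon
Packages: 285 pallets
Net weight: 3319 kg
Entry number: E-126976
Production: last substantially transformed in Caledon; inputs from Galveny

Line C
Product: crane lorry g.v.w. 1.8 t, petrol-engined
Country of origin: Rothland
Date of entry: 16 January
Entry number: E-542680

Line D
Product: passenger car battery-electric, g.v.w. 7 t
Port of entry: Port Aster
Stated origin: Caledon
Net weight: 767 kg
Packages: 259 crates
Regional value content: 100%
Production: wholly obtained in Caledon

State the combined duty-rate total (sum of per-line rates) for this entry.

103%

Line A: passenger car → 7-4; hybrid → 7-4-2; g.v.w. 32 t → 7-4-2-3. Scheduled 18%. Caledon agreement on 7-2: 7-4-2-3 not covered; Caledon agreement on 7-3-3-3: 7-4-2-3 not covered; anti-dumping (Caledon, 7-4-2): +20%; total 18% + 20% = 38%. → 38%.
Line B: crane lorry → 7-2; battery-electric → 7-2-2; g.v.w. 3.2 t → 7-2-2-2. Scheduled 25%. Caledon agreement on 7-2: RVC < 35%; Caledon agreement on 7-3-3-3: 7-2-2-2 not covered. → 25%.
Line C: crane lorry → 7-2; petrol-engined → 7-2-1; g.v.w. 1.8 t → 7-2-1-2. Scheduled 10%. No special measure applies. → 10%.
Line D: passenger car → 7-4; battery-electric → 7-4-1; g.v.w. 7 t → 7-4-1-1. Scheduled 30%. Caledon agreement on 7-2: 7-4-1-1 not covered; Caledon agreement on 7-3-3-3: 7-4-1-1 not covered. → 30%.
Sum: 38% + 25% + 10% + 30% = 103%.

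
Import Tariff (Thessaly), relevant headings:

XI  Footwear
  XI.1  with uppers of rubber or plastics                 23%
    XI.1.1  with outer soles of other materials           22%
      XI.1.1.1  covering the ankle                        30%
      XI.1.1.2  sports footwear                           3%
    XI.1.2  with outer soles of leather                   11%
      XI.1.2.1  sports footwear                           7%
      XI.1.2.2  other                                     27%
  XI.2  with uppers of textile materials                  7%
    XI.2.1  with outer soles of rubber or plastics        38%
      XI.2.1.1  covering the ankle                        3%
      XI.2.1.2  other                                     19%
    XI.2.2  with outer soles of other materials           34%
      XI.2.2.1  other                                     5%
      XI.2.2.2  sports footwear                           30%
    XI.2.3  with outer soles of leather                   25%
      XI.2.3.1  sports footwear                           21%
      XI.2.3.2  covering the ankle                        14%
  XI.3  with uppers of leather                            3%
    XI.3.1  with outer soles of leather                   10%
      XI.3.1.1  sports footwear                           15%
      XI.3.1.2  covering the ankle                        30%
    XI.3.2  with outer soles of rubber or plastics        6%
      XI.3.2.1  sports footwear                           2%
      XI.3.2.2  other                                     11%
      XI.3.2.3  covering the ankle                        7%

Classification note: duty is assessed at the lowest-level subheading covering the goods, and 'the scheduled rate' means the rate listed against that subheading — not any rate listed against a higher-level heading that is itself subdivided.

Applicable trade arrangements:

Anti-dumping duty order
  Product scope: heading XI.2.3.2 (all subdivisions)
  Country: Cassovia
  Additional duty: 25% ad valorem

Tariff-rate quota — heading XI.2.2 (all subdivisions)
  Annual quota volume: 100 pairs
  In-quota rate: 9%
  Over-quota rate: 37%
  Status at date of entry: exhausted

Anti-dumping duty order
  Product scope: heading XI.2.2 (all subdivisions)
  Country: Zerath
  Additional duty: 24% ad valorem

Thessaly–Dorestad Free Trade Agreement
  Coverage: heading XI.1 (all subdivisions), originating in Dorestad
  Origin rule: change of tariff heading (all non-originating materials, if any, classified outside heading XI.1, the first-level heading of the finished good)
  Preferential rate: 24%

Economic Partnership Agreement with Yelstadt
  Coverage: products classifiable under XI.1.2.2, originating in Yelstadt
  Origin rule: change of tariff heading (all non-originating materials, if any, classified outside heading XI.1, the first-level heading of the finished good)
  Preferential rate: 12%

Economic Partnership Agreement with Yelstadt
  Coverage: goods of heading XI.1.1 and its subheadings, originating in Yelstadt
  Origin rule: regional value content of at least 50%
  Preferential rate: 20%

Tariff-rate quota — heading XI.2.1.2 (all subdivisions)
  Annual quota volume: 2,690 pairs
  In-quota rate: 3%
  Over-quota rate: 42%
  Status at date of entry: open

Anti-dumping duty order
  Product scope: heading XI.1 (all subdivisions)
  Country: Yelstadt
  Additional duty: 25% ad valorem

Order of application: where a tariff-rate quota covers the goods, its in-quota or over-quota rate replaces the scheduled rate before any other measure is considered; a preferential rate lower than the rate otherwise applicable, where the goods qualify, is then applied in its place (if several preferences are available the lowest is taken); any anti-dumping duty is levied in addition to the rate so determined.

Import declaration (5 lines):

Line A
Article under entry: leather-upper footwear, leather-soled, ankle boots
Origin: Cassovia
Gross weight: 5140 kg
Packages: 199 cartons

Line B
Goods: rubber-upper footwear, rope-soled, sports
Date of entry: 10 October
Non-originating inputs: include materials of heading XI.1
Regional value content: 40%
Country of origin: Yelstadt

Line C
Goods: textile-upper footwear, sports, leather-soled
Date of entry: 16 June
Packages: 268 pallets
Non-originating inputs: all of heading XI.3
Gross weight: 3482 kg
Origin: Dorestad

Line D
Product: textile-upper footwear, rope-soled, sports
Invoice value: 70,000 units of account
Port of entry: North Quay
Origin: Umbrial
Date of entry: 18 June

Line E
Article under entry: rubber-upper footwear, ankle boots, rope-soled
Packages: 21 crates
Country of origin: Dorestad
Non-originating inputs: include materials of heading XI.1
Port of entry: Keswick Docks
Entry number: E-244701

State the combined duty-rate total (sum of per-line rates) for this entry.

Line A: leather-upper → XI.3; leather-soled → XI.3.1; ankle boots → XI.3.1.2. Scheduled 30%. No special measure applies. → 30%.
Line B: rubber-upper → XI.1; rope-soled → XI.1.1; sports → XI.1.1.2. Scheduled 3%. Yelstadt agreement on XI.1.2.2: XI.1.1.2 not covered; Yelstadt agreement on XI.1.1: RVC < 50%; anti-dumping (Yelstadt, XI.1): +25%; total 3% + 25% = 28%. → 28%.
Line C: textile-upper → XI.2; leather-soled → XI.2.3; sports → XI.2.3.1. Scheduled 21%. Dorestad agreement on XI.1: XI.2.3.1 not covered. → 21%.
Line D: textile-upper → XI.2; rope-soled → XI.2.2; sports → XI.2.2.2. Scheduled 30%. quota on XI.2.2 exhausted → over-quota 37%. → 37%.
Line E: rubber-upper → XI.1; rope-soled → XI.1.1; ankle boots → XI.1.1.1. Scheduled 30%. Dorestad agreement on XI.1: CTH not met. → 30%.
Sum: 30% + 28% + 21% + 37% + 30% = 146%.

146%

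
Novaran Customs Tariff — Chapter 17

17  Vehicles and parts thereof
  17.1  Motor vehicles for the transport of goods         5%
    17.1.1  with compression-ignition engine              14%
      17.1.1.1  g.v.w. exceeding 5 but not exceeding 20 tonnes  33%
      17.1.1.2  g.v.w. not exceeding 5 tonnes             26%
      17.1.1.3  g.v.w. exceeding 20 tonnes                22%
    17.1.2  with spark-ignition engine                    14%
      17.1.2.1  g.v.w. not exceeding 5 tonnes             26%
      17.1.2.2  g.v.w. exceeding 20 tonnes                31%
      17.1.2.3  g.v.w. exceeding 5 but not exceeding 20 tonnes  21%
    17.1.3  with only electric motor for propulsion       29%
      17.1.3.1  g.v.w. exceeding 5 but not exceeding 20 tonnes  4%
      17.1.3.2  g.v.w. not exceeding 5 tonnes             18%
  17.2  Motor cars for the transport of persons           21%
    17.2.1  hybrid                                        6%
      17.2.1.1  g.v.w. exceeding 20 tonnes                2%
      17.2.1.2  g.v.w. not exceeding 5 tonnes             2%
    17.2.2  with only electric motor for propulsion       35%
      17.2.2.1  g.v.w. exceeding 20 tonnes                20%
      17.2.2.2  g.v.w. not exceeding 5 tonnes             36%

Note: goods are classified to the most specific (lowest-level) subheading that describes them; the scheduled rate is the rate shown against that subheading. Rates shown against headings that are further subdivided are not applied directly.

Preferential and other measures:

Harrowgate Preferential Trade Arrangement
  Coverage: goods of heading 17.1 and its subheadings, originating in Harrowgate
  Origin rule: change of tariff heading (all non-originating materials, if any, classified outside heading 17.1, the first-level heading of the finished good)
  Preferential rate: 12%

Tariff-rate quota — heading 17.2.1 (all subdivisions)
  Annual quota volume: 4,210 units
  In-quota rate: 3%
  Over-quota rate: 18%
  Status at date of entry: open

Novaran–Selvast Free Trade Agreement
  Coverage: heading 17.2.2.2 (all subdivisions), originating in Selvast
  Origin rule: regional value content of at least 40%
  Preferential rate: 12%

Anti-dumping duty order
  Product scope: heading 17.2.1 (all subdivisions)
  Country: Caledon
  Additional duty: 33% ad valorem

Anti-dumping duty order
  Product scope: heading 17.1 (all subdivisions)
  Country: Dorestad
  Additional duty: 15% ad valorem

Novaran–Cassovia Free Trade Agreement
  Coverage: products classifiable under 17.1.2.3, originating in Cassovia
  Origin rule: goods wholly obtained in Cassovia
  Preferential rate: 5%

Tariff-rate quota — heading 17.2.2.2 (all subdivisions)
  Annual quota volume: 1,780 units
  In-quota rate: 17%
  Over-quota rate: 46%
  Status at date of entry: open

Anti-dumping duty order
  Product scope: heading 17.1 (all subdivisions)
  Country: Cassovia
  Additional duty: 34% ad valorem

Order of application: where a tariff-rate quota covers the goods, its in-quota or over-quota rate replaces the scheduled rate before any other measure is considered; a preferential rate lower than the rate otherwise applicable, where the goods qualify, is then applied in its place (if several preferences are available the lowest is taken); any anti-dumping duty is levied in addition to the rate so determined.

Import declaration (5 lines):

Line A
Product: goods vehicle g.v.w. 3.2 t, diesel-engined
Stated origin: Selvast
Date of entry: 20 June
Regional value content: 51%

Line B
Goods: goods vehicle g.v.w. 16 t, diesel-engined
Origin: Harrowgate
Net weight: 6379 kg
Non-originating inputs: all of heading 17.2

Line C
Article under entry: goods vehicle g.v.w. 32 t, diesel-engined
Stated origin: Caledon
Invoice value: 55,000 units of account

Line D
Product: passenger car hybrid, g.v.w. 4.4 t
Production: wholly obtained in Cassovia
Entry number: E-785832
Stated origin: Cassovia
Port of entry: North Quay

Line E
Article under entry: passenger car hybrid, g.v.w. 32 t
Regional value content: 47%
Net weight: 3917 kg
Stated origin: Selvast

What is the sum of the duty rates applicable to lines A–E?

Line A: goods vehicle → 17.1; diesel-engined → 17.1.1; g.v.w. 3.2 t → 17.1.1.2. Scheduled 26%. Selvast agreement on 17.2.2.2: 17.1.1.2 not covered. → 26%.
Line B: goods vehicle → 17.1; diesel-engined → 17.1.1; g.v.w. 16 t → 17.1.1.1. Scheduled 33%. Harrowgate agreement on 17.1: CTH met → 12% available; preferential 12%. → 12%.
Line C: goods vehicle → 17.1; diesel-engined → 17.1.1; g.v.w. 32 t → 17.1.1.3. Scheduled 22%. No special measure applies. → 22%.
Line D: passenger car → 17.2; hybrid → 17.2.1; g.v.w. 4.4 t → 17.2.1.2. Scheduled 2%. quota on 17.2.1 open → in-quota 3%; Cassovia agreement on 17.1.2.3: 17.2.1.2 not covered. → 3%.
Line E: passenger car → 17.2; hybrid → 17.2.1; g.v.w. 32 t → 17.2.1.1. Scheduled 2%. quota on 17.2.1 open → in-quota 3%; Selvast agreement on 17.2.2.2: 17.2.1.1 not covered. → 3%.
Sum: 26% + 12% + 22% + 3% + 3% = 66%.

66%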